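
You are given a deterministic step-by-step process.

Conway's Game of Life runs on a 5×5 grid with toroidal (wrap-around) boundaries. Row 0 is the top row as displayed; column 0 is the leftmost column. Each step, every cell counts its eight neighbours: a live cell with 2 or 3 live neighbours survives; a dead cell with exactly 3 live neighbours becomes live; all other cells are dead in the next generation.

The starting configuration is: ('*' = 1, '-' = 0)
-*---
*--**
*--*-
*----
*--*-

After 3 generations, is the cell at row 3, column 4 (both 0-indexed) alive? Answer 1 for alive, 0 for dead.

step 0: -*---
*--**
*--*-
*----
*--*-
step 1: -***-
****-
**-*-
**---
**--*
step 2: -----
-----
---*-
-----
---**
step 3: -----
-----
-----
---**
-----

1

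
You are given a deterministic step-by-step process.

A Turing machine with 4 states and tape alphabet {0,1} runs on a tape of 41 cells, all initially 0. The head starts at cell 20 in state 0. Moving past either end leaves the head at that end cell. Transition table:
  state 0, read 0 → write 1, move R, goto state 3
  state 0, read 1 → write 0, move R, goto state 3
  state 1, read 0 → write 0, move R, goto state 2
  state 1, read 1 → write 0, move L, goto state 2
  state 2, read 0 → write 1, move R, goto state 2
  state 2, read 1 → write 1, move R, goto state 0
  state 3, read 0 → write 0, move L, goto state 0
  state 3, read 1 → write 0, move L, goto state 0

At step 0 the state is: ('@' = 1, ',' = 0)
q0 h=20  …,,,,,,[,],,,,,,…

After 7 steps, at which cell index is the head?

step 0: q0 h=20  …,,,,,,[,],,,,,,…
step 1: q3 h=21  …,,,,,@[,],,,,,,…
step 2: q0 h=20  …,,,,,,[@],,,,,,…
step 3: q3 h=21  …,,,,,,[,],,,,,,…
step 4: q0 h=20  …,,,,,,[,],,,,,,…
step 5: q3 h=21  …,,,,,@[,],,,,,,…
step 6: q0 h=20  …,,,,,,[@],,,,,,…
step 7: q3 h=21  …,,,,,,[,],,,,,,…

21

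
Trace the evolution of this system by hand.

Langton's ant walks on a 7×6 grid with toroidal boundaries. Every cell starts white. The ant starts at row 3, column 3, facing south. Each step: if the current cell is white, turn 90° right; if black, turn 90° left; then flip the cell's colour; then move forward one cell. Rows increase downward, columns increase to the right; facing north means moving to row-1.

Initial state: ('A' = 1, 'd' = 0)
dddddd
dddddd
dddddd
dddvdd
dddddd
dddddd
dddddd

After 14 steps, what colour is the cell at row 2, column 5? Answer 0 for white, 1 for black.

1

gen 0: dddddd
dddddd
dddddd
dddvdd
dddddd
dddddd
dddddd
gen 1: dddddd
dddddd
dddddd
dd<Add
dddddd
dddddd
dddddd
gen 2: dddddd
dddddd
dd^ddd
ddAAdd
dddddd
dddddd
dddddd
gen 3: dddddd
dddddd
ddA>dd
ddAAdd
dddddd
dddddd
dddddd
gen 4: dddddd
dddddd
ddAAdd
ddAvdd
dddddd
dddddd
dddddd
gen 5: dddddd
dddddd
ddAAdd
ddAd>d
dddddd
dddddd
dddddd
gen 6: dddddd
dddddd
ddAAdd
ddAdAd
ddddvd
dddddd
dddddd
gen 7: dddddd
dddddd
ddAAdd
ddAdAd
ddd<Ad
dddddd
dddddd
gen 8: dddddd
dddddd
ddAAdd
ddA^Ad
dddAAd
dddddd
dddddd
gen 9: dddddd
dddddd
ddAAdd
ddAA>d
dddAAd
dddddd
dddddd
gen 10: dddddd
dddddd
ddAA^d
ddAAdd
dddAAd
dddddd
dddddd
gen 11: dddddd
dddddd
ddAAA>
ddAAdd
dddAAd
dddddd
dddddd
gen 12: dddddd
dddddd
ddAAAA
ddAAdv
dddAAd
dddddd
dddddd
gen 13: dddddd
dddddd
ddAAAA
ddAA<A
dddAAd
dddddd
dddddd
gen 14: dddddd
dddddd
ddAA^A
ddAAAA
dddAAd
dddddd
dddddd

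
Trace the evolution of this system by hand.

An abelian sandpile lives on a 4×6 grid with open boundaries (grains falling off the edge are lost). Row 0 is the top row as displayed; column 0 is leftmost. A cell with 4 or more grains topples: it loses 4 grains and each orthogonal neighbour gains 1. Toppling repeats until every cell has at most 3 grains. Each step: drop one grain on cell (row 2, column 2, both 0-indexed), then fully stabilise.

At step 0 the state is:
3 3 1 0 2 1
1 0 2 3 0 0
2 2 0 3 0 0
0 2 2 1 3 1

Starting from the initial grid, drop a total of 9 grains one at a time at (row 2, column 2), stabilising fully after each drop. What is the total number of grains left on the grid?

0) 3 3 1 0 2 1
1 0 2 3 0 0
2 2 0 3 0 0
0 2 2 1 3 1
1) 3 3 1 0 2 1
1 0 2 3 0 0
2 2 1 3 0 0
0 2 2 1 3 1
2) 3 3 1 0 2 1
1 0 2 3 0 0
2 2 2 3 0 0
0 2 2 1 3 1
3) 3 3 1 0 2 1
1 0 2 3 0 0
2 2 3 3 0 0
0 2 2 1 3 1
4) 3 3 2 1 2 1
1 1 0 1 1 0
2 3 2 1 1 0
0 2 3 2 3 1
5) 3 3 2 1 2 1
1 1 0 1 1 0
2 3 3 1 1 0
0 2 3 2 3 1
6) 3 3 2 1 2 1
1 2 1 1 1 0
3 1 2 2 1 0
1 0 1 3 3 1
7) 3 3 2 1 2 1
1 2 1 1 1 0
3 1 3 2 1 0
1 0 1 3 3 1
8) 3 3 2 1 2 1
1 2 2 1 1 0
3 2 0 3 1 0
1 0 2 3 3 1
9) 3 3 2 1 2 1
1 2 2 1 1 0
3 2 1 3 1 0
1 0 2 3 3 1

39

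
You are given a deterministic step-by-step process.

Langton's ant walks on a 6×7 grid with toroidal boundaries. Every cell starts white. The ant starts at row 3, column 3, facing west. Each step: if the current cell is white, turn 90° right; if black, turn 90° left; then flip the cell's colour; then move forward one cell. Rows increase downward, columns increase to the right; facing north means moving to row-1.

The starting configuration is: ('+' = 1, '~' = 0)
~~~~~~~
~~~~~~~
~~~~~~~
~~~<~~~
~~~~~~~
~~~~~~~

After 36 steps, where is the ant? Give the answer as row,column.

3,0

0) ~~~~~~~
~~~~~~~
~~~~~~~
~~~<~~~
~~~~~~~
~~~~~~~
1) ~~~~~~~
~~~~~~~
~~~^~~~
~~~+~~~
~~~~~~~
~~~~~~~
2) ~~~~~~~
~~~~~~~
~~~+>~~
~~~+~~~
~~~~~~~
~~~~~~~
3) ~~~~~~~
~~~~~~~
~~~++~~
~~~+v~~
~~~~~~~
~~~~~~~
4) ~~~~~~~
~~~~~~~
~~~++~~
~~~<+~~
~~~~~~~
~~~~~~~
5) ~~~~~~~
~~~~~~~
~~~++~~
~~~~+~~
~~~v~~~
~~~~~~~
6) ~~~~~~~
~~~~~~~
~~~++~~
~~~~+~~
~~<+~~~
~~~~~~~
7) ~~~~~~~
~~~~~~~
~~~++~~
~~^~+~~
~~++~~~
~~~~~~~
8) ~~~~~~~
~~~~~~~
~~~++~~
~~+>+~~
~~++~~~
~~~~~~~
9) ~~~~~~~
~~~~~~~
~~~++~~
~~+++~~
~~+v~~~
~~~~~~~
10) ~~~~~~~
~~~~~~~
~~~++~~
~~+++~~
~~+~>~~
~~~~~~~
11) ~~~~~~~
~~~~~~~
~~~++~~
~~+++~~
~~+~+~~
~~~~v~~
12) ~~~~~~~
~~~~~~~
~~~++~~
~~+++~~
~~+~+~~
~~~<+~~
13) ~~~~~~~
~~~~~~~
~~~++~~
~~+++~~
~~+^+~~
~~~++~~
14) ~~~~~~~
~~~~~~~
~~~++~~
~~+++~~
~~++>~~
~~~++~~
15) ~~~~~~~
~~~~~~~
~~~++~~
~~++^~~
~~++~~~
~~~++~~
16) ~~~~~~~
~~~~~~~
~~~++~~
~~+<~~~
~~++~~~
~~~++~~
17) ~~~~~~~
~~~~~~~
~~~++~~
~~+~~~~
~~+v~~~
~~~++~~
18) ~~~~~~~
~~~~~~~
~~~++~~
~~+~~~~
~~+~>~~
~~~++~~
19) ~~~~~~~
~~~~~~~
~~~++~~
~~+~~~~
~~+~+~~
~~~+v~~
20) ~~~~~~~
~~~~~~~
~~~++~~
~~+~~~~
~~+~+~~
~~~+~>~
21) ~~~~~v~
~~~~~~~
~~~++~~
~~+~~~~
~~+~+~~
~~~+~+~
22) ~~~~<+~
~~~~~~~
~~~++~~
~~+~~~~
~~+~+~~
~~~+~+~
23) ~~~~++~
~~~~~~~
~~~++~~
~~+~~~~
~~+~+~~
~~~+^+~
24) ~~~~++~
~~~~~~~
~~~++~~
~~+~~~~
~~+~+~~
~~~++>~
25) ~~~~++~
~~~~~~~
~~~++~~
~~+~~~~
~~+~+^~
~~~++~~
26) ~~~~++~
~~~~~~~
~~~++~~
~~+~~~~
~~+~++>
~~~++~~
27) ~~~~++~
~~~~~~~
~~~++~~
~~+~~~~
~~+~+++
~~~++~v
28) ~~~~++~
~~~~~~~
~~~++~~
~~+~~~~
~~+~+++
~~~++<+
29) ~~~~++~
~~~~~~~
~~~++~~
~~+~~~~
~~+~+^+
~~~++++
30) ~~~~++~
~~~~~~~
~~~++~~
~~+~~~~
~~+~<~+
~~~++++
31) ~~~~++~
~~~~~~~
~~~++~~
~~+~~~~
~~+~~~+
~~~+v++
32) ~~~~++~
~~~~~~~
~~~++~~
~~+~~~~
~~+~~~+
~~~+~>+
33) ~~~~++~
~~~~~~~
~~~++~~
~~+~~~~
~~+~~^+
~~~+~~+
34) ~~~~++~
~~~~~~~
~~~++~~
~~+~~~~
~~+~~+>
~~~+~~+
35) ~~~~++~
~~~~~~~
~~~++~~
~~+~~~^
~~+~~+~
~~~+~~+
36) ~~~~++~
~~~~~~~
~~~++~~
>~+~~~+
~~+~~+~
~~~+~~+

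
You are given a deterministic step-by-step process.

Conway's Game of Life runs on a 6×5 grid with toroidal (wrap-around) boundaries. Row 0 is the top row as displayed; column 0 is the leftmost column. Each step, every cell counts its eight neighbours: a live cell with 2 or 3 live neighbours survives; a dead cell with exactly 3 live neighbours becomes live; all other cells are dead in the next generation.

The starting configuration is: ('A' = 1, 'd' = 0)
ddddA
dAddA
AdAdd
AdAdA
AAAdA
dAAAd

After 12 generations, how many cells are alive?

10

gen 0: ddddA
dAddA
AdAdd
AdAdA
AAAdA
dAAAd
gen 1: dAddA
dAdAA
ddAdd
ddAdd
ddddd
ddddd
gen 2: ddAAA
dAdAA
dAAdd
ddddd
ddddd
ddddd
gen 3: AdAdA
dAddA
AAAAd
ddddd
ddddd
dddAd
gen 4: AAAdA
ddddd
AAAAA
dAAdd
ddddd
dddAA
gen 5: AAAdA
ddddd
AddAA
ddddA
ddAAd
dAAAA
gen 6: ddddA
ddAdd
AddAA
AdAdd
AAddd
ddddd
gen 7: ddddd
Adddd
AdAAA
ddAAd
AAddd
Adddd
gen 8: ddddd
AAdAd
AdAdd
ddddd
AAAdA
AAddd
gen 9: ddAdA
AAAdA
AdAdA
ddAAA
ddAdA
ddAdA
gen 10: ddAdA
ddAdd
ddddd
ddAdd
AAAdA
AAAdA
gen 11: ddAdA
dddAd
ddddd
AdAAd
ddddA
ddddd
gen 12: dddAd
dddAd
ddAAA
dddAA
dddAA
dddAd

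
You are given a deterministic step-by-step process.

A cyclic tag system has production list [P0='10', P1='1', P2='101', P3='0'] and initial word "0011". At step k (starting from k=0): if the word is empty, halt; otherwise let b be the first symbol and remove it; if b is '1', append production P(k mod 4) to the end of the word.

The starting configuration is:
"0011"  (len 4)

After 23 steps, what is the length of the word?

[0] "0011"  (len 4)
[1] "011"  (len 3)
[2] "11"  (len 2)
[3] "1101"  (len 4)
[4] "1010"  (len 4)
[5] "01010"  (len 5)
[6] "1010"  (len 4)
[7] "010101"  (len 6)
[8] "10101"  (len 5)
[9] "010110"  (len 6)
[10] "10110"  (len 5)
[11] "0110101"  (len 7)
[12] "110101"  (len 6)
[13] "1010110"  (len 7)
[14] "0101101"  (len 7)
[15] "101101"  (len 6)
[16] "011010"  (len 6)
[17] "11010"  (len 5)
[18] "10101"  (len 5)
[19] "0101101"  (len 7)
[20] "101101"  (len 6)
[21] "0110110"  (len 7)
[22] "110110"  (len 6)
[23] "10110101"  (len 8)

8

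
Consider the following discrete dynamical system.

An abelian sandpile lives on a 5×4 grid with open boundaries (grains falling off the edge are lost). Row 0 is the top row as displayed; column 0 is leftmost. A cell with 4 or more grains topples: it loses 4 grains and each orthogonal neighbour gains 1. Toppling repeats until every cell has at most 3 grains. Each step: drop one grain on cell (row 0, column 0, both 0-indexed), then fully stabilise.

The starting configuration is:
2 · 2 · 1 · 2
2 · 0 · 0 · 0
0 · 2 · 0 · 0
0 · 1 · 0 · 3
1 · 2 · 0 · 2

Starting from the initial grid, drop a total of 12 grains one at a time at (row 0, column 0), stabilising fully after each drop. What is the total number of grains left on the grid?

22

k=0  2 · 2 · 1 · 2
2 · 0 · 0 · 0
0 · 2 · 0 · 0
0 · 1 · 0 · 3
1 · 2 · 0 · 2
k=1  3 · 2 · 1 · 2
2 · 0 · 0 · 0
0 · 2 · 0 · 0
0 · 1 · 0 · 3
1 · 2 · 0 · 2
k=2  0 · 3 · 1 · 2
3 · 0 · 0 · 0
0 · 2 · 0 · 0
0 · 1 · 0 · 3
1 · 2 · 0 · 2
k=3  1 · 3 · 1 · 2
3 · 0 · 0 · 0
0 · 2 · 0 · 0
0 · 1 · 0 · 3
1 · 2 · 0 · 2
k=4  2 · 3 · 1 · 2
3 · 0 · 0 · 0
0 · 2 · 0 · 0
0 · 1 · 0 · 3
1 · 2 · 0 · 2
k=5  3 · 3 · 1 · 2
3 · 0 · 0 · 0
0 · 2 · 0 · 0
0 · 1 · 0 · 3
1 · 2 · 0 · 2
k=6  2 · 0 · 2 · 2
0 · 2 · 0 · 0
1 · 2 · 0 · 0
0 · 1 · 0 · 3
1 · 2 · 0 · 2
k=7  3 · 0 · 2 · 2
0 · 2 · 0 · 0
1 · 2 · 0 · 0
0 · 1 · 0 · 3
1 · 2 · 0 · 2
k=8  0 · 1 · 2 · 2
1 · 2 · 0 · 0
1 · 2 · 0 · 0
0 · 1 · 0 · 3
1 · 2 · 0 · 2
k=9  1 · 1 · 2 · 2
1 · 2 · 0 · 0
1 · 2 · 0 · 0
0 · 1 · 0 · 3
1 · 2 · 0 · 2
k=10  2 · 1 · 2 · 2
1 · 2 · 0 · 0
1 · 2 · 0 · 0
0 · 1 · 0 · 3
1 · 2 · 0 · 2
k=11  3 · 1 · 2 · 2
1 · 2 · 0 · 0
1 · 2 · 0 · 0
0 · 1 · 0 · 3
1 · 2 · 0 · 2
k=12  0 · 2 · 2 · 2
2 · 2 · 0 · 0
1 · 2 · 0 · 0
0 · 1 · 0 · 3
1 · 2 · 0 · 2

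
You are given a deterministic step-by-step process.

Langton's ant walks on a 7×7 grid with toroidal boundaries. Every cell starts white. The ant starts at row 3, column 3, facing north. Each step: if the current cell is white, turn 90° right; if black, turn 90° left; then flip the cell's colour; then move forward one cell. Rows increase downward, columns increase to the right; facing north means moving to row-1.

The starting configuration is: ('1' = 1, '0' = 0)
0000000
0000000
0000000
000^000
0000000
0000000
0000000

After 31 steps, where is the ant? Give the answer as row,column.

[0] 0000000
0000000
0000000
000^000
0000000
0000000
0000000
[1] 0000000
0000000
0000000
0001>00
0000000
0000000
0000000
[2] 0000000
0000000
0000000
0001100
0000v00
0000000
0000000
[3] 0000000
0000000
0000000
0001100
000<100
0000000
0000000
[4] 0000000
0000000
0000000
000^100
0001100
0000000
0000000
[5] 0000000
0000000
0000000
00<0100
0001100
0000000
0000000
[6] 0000000
0000000
00^0000
0010100
0001100
0000000
0000000
[7] 0000000
0000000
001>000
0010100
0001100
0000000
0000000
[8] 0000000
0000000
0011000
001v100
0001100
0000000
0000000
[9] 0000000
0000000
0011000
00<1100
0001100
0000000
0000000
[10] 0000000
0000000
0011000
0001100
00v1100
0000000
0000000
[11] 0000000
0000000
0011000
0001100
0<11100
0000000
0000000
[12] 0000000
0000000
0011000
0^01100
0111100
0000000
0000000
[13] 0000000
0000000
0011000
01>1100
0111100
0000000
0000000
[14] 0000000
0000000
0011000
0111100
01v1100
0000000
0000000
[15] 0000000
0000000
0011000
0111100
010>100
0000000
0000000
[16] 0000000
0000000
0011000
011^100
0100100
0000000
0000000
[17] 0000000
0000000
0011000
01<0100
0100100
0000000
0000000
[18] 0000000
0000000
0011000
0100100
01v0100
0000000
0000000
[19] 0000000
0000000
0011000
0100100
0<10100
0000000
0000000
[20] 0000000
0000000
0011000
0100100
0010100
0v00000
0000000
[21] 0000000
0000000
0011000
0100100
0010100
<100000
0000000
[22] 0000000
0000000
0011000
0100100
^010100
1100000
0000000
[23] 0000000
0000000
0011000
0100100
1>10100
1100000
0000000
[24] 0000000
0000000
0011000
0100100
1110100
1v00000
0000000
[25] 0000000
0000000
0011000
0100100
1110100
10>0000
0000000
[26] 0000000
0000000
0011000
0100100
1110100
1010000
00v0000
[27] 0000000
0000000
0011000
0100100
1110100
1010000
0<10000
[28] 0000000
0000000
0011000
0100100
1110100
1^10000
0110000
[29] 0000000
0000000
0011000
0100100
1110100
11>0000
0110000
[30] 0000000
0000000
0011000
0100100
11^0100
1100000
0110000
[31] 0000000
0000000
0011000
0100100
1<00100
1100000
0110000

4,1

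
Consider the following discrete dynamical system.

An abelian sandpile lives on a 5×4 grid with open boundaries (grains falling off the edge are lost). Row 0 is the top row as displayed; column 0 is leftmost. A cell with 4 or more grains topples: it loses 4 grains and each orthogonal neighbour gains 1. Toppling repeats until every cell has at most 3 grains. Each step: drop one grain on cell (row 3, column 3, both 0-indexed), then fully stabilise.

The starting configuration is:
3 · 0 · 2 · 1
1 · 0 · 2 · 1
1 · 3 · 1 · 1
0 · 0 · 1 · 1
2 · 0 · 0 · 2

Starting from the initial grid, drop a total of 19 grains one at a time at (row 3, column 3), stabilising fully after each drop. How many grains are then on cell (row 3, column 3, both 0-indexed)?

step 0: 3 · 0 · 2 · 1
1 · 0 · 2 · 1
1 · 3 · 1 · 1
0 · 0 · 1 · 1
2 · 0 · 0 · 2
step 1: 3 · 0 · 2 · 1
1 · 0 · 2 · 1
1 · 3 · 1 · 1
0 · 0 · 1 · 2
2 · 0 · 0 · 2
step 2: 3 · 0 · 2 · 1
1 · 0 · 2 · 1
1 · 3 · 1 · 1
0 · 0 · 1 · 3
2 · 0 · 0 · 2
step 3: 3 · 0 · 2 · 1
1 · 0 · 2 · 1
1 · 3 · 1 · 2
0 · 0 · 2 · 0
2 · 0 · 0 · 3
step 4: 3 · 0 · 2 · 1
1 · 0 · 2 · 1
1 · 3 · 1 · 2
0 · 0 · 2 · 1
2 · 0 · 0 · 3
step 5: 3 · 0 · 2 · 1
1 · 0 · 2 · 1
1 · 3 · 1 · 2
0 · 0 · 2 · 2
2 · 0 · 0 · 3
step 6: 3 · 0 · 2 · 1
1 · 0 · 2 · 1
1 · 3 · 1 · 2
0 · 0 · 2 · 3
2 · 0 · 0 · 3
step 7: 3 · 0 · 2 · 1
1 · 0 · 2 · 1
1 · 3 · 1 · 3
0 · 0 · 3 · 1
2 · 0 · 1 · 0
step 8: 3 · 0 · 2 · 1
1 · 0 · 2 · 1
1 · 3 · 1 · 3
0 · 0 · 3 · 2
2 · 0 · 1 · 0
step 9: 3 · 0 · 2 · 1
1 · 0 · 2 · 1
1 · 3 · 1 · 3
0 · 0 · 3 · 3
2 · 0 · 1 · 0
step 10: 3 · 0 · 2 · 1
1 · 0 · 2 · 2
1 · 3 · 3 · 0
0 · 1 · 0 · 2
2 · 0 · 2 · 1
step 11: 3 · 0 · 2 · 1
1 · 0 · 2 · 2
1 · 3 · 3 · 0
0 · 1 · 0 · 3
2 · 0 · 2 · 1
step 12: 3 · 0 · 2 · 1
1 · 0 · 2 · 2
1 · 3 · 3 · 1
0 · 1 · 1 · 0
2 · 0 · 2 · 2
step 13: 3 · 0 · 2 · 1
1 · 0 · 2 · 2
1 · 3 · 3 · 1
0 · 1 · 1 · 1
2 · 0 · 2 · 2
step 14: 3 · 0 · 2 · 1
1 · 0 · 2 · 2
1 · 3 · 3 · 1
0 · 1 · 1 · 2
2 · 0 · 2 · 2
step 15: 3 · 0 · 2 · 1
1 · 0 · 2 · 2
1 · 3 · 3 · 1
0 · 1 · 1 · 3
2 · 0 · 2 · 2
step 16: 3 · 0 · 2 · 1
1 · 0 · 2 · 2
1 · 3 · 3 · 2
0 · 1 · 2 · 0
2 · 0 · 2 · 3
step 17: 3 · 0 · 2 · 1
1 · 0 · 2 · 2
1 · 3 · 3 · 2
0 · 1 · 2 · 1
2 · 0 · 2 · 3
step 18: 3 · 0 · 2 · 1
1 · 0 · 2 · 2
1 · 3 · 3 · 2
0 · 1 · 2 · 2
2 · 0 · 2 · 3
step 19: 3 · 0 · 2 · 1
1 · 0 · 2 · 2
1 · 3 · 3 · 2
0 · 1 · 2 · 3
2 · 0 · 2 · 3

3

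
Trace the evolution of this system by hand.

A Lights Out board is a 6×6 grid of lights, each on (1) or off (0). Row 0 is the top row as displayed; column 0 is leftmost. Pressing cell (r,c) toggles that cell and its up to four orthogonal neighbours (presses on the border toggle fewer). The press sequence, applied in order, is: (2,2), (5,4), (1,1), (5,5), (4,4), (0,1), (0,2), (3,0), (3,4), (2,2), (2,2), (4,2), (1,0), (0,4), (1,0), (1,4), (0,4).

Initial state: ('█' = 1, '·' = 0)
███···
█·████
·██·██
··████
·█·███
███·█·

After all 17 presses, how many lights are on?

k=0  ███···
█·████
·██·██
··████
·█·███
███·█·
k=1  ███···
█··███
···███
···███
·█·███
███·█·
k=2  ███···
█··███
···███
···███
·█·█·█
████·█
k=3  █·█···
·█████
·█·███
···███
·█·█·█
████·█
k=4  █·█···
·█████
·█·███
···███
·█·█··
█████·
k=5  █·█···
·█████
·█·███
···█·█
·█··██
████··
k=6  ·█····
··████
·█·███
···█·█
·█··██
████··
k=7  ··██··
···███
·█·███
···█·█
·█··██
████··
k=8  ··██··
···███
██·███
██·█·█
██··██
████··
k=9  ··██··
···███
██·█·█
██··█·
██···█
████··
k=10  ··██··
··████
█·█··█
███·█·
██···█
████··
k=11  ··██··
···███
██·█·█
██··█·
██···█
████··
k=12  ··██··
···███
██·█·█
███·█·
█·██·█
██·█··
k=13  █·██··
██·███
·█·█·█
███·█·
█·██·█
██·█··
k=14  █·█·██
██·█·█
·█·█·█
███·█·
█·██·█
██·█··
k=15  ··█·██
···█·█
██·█·█
███·█·
█·██·█
██·█··
k=16  ··█··█
····█·
██·███
███·█·
█·██·█
██·█··
k=17  ··███·
······
██·███
███·█·
█·██·█
██·█··

19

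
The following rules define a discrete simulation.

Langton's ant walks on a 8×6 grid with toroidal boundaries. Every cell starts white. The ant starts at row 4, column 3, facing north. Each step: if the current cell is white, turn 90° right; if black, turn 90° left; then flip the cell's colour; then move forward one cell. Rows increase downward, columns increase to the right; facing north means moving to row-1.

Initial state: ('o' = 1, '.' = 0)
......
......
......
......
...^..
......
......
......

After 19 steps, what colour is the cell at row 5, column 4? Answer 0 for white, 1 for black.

1

k=0  ......
......
......
......
...^..
......
......
......
k=1  ......
......
......
......
...o>.
......
......
......
k=2  ......
......
......
......
...oo.
....v.
......
......
k=3  ......
......
......
......
...oo.
...<o.
......
......
k=4  ......
......
......
......
...^o.
...oo.
......
......
k=5  ......
......
......
......
..<.o.
...oo.
......
......
k=6  ......
......
......
..^...
..o.o.
...oo.
......
......
k=7  ......
......
......
..o>..
..o.o.
...oo.
......
......
k=8  ......
......
......
..oo..
..ovo.
...oo.
......
......
k=9  ......
......
......
..oo..
..<oo.
...oo.
......
......
k=10  ......
......
......
..oo..
...oo.
..voo.
......
......
k=11  ......
......
......
..oo..
...oo.
.<ooo.
......
......
k=12  ......
......
......
..oo..
.^.oo.
.oooo.
......
......
k=13  ......
......
......
..oo..
.o>oo.
.oooo.
......
......
k=14  ......
......
......
..oo..
.oooo.
.ovoo.
......
......
k=15  ......
......
......
..oo..
.oooo.
.o.>o.
......
......
k=16  ......
......
......
..oo..
.oo^o.
.o..o.
......
......
k=17  ......
......
......
..oo..
.o<.o.
.o..o.
......
......
k=18  ......
......
......
..oo..
.o..o.
.ov.o.
......
......
k=19  ......
......
......
..oo..
.o..o.
.<o.o.
......
......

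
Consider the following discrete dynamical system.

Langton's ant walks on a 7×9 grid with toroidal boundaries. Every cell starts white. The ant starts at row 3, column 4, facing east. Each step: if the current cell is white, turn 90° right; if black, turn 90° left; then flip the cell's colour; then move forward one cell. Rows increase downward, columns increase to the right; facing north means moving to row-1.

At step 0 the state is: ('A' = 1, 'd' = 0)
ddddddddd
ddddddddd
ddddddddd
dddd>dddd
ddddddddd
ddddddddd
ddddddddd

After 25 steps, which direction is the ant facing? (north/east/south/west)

[0] ddddddddd
ddddddddd
ddddddddd
dddd>dddd
ddddddddd
ddddddddd
ddddddddd
[1] ddddddddd
ddddddddd
ddddddddd
ddddAdddd
ddddvdddd
ddddddddd
ddddddddd
[2] ddddddddd
ddddddddd
ddddddddd
ddddAdddd
ddd<Adddd
ddddddddd
ddddddddd
[3] ddddddddd
ddddddddd
ddddddddd
ddd^Adddd
dddAAdddd
ddddddddd
ddddddddd
[4] ddddddddd
ddddddddd
ddddddddd
dddA>dddd
dddAAdddd
ddddddddd
ddddddddd
[5] ddddddddd
ddddddddd
dddd^dddd
dddAddddd
dddAAdddd
ddddddddd
ddddddddd
[6] ddddddddd
ddddddddd
ddddA>ddd
dddAddddd
dddAAdddd
ddddddddd
ddddddddd
[7] ddddddddd
ddddddddd
ddddAAddd
dddAdvddd
dddAAdddd
ddddddddd
ddddddddd
[8] ddddddddd
ddddddddd
ddddAAddd
dddA<Addd
dddAAdddd
ddddddddd
ddddddddd
[9] ddddddddd
ddddddddd
dddd^Addd
dddAAAddd
dddAAdddd
ddddddddd
ddddddddd
[10] ddddddddd
ddddddddd
ddd<dAddd
dddAAAddd
dddAAdddd
ddddddddd
ddddddddd
[11] ddddddddd
ddd^ddddd
dddAdAddd
dddAAAddd
dddAAdddd
ddddddddd
ddddddddd
[12] ddddddddd
dddA>dddd
dddAdAddd
dddAAAddd
dddAAdddd
ddddddddd
ddddddddd
[13] ddddddddd
dddAAdddd
dddAvAddd
dddAAAddd
dddAAdddd
ddddddddd
ddddddddd
[14] ddddddddd
dddAAdddd
ddd<AAddd
dddAAAddd
dddAAdddd
ddddddddd
ddddddddd
[15] ddddddddd
dddAAdddd
ddddAAddd
dddvAAddd
dddAAdddd
ddddddddd
ddddddddd
[16] ddddddddd
dddAAdddd
ddddAAddd
dddd>Addd
dddAAdddd
ddddddddd
ddddddddd
[17] ddddddddd
dddAAdddd
dddd^Addd
dddddAddd
dddAAdddd
ddddddddd
ddddddddd
[18] ddddddddd
dddAAdddd
ddd<dAddd
dddddAddd
dddAAdddd
ddddddddd
ddddddddd
[19] ddddddddd
ddd^Adddd
dddAdAddd
dddddAddd
dddAAdddd
ddddddddd
ddddddddd
[20] ddddddddd
dd<dAdddd
dddAdAddd
dddddAddd
dddAAdddd
ddddddddd
ddddddddd
[21] dd^dddddd
ddAdAdddd
dddAdAddd
dddddAddd
dddAAdddd
ddddddddd
ddddddddd
[22] ddA>ddddd
ddAdAdddd
dddAdAddd
dddddAddd
dddAAdddd
ddddddddd
ddddddddd
[23] ddAAddddd
ddAvAdddd
dddAdAddd
dddddAddd
dddAAdddd
ddddddddd
ddddddddd
[24] ddAAddddd
dd<AAdddd
dddAdAddd
dddddAddd
dddAAdddd
ddddddddd
ddddddddd
[25] ddAAddddd
dddAAdddd
ddvAdAddd
dddddAddd
dddAAdddd
ddddddddd
ddddddddd

south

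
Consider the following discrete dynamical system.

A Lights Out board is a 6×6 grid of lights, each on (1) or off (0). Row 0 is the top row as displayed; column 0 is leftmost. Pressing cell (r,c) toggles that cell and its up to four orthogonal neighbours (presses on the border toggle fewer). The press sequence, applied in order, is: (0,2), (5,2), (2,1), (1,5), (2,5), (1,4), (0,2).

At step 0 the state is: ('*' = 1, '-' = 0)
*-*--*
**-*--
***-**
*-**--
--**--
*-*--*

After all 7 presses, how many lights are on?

0) *-*--*
**-*--
***-**
*-**--
--**--
*-*--*
1) **-*-*
****--
***-**
*-**--
--**--
*-*--*
2) **-*-*
****--
***-**
*-**--
---*--
**-*-*
3) **-*-*
*-**--
----**
****--
---*--
**-*-*
4) **-*--
*-****
----*-
****--
---*--
**-*-*
5) **-*--
*-***-
-----*
****-*
---*--
**-*-*
6) **-**-
*-*--*
----**
****-*
---*--
**-*-*
7) *-*-*-
*----*
----**
****-*
---*--
**-*-*

17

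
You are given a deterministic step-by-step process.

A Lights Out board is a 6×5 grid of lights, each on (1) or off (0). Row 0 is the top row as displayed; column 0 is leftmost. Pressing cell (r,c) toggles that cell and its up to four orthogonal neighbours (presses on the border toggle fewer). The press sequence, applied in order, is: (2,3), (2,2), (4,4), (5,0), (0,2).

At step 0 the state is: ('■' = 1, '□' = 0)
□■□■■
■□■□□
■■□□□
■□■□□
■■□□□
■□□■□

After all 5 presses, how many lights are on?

16

t=0: □■□■■
■□■□□
■■□□□
■□■□□
■■□□□
■□□■□
t=1: □■□■■
■□■■□
■■■■■
■□■■□
■■□□□
■□□■□
t=2: □■□■■
■□□■□
■□□□■
■□□■□
■■□□□
■□□■□
t=3: □■□■■
■□□■□
■□□□■
■□□■■
■■□■■
■□□■■
t=4: □■□■■
■□□■□
■□□□■
■□□■■
□■□■■
□■□■■
t=5: □□■□■
■□■■□
■□□□■
■□□■■
□■□■■
□■□■■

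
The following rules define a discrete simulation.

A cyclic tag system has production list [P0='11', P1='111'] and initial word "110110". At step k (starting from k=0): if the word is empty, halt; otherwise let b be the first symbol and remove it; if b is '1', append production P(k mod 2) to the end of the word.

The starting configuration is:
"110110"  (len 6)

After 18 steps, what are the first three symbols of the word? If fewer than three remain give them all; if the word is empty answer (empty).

111

k=0  "110110"  (len 6)
k=1  "1011011"  (len 7)
k=2  "011011111"  (len 9)
k=3  "11011111"  (len 8)
k=4  "1011111111"  (len 10)
k=5  "01111111111"  (len 11)
k=6  "1111111111"  (len 10)
k=7  "11111111111"  (len 11)
k=8  "1111111111111"  (len 13)
k=9  "11111111111111"  (len 14)
k=10  "1111111111111111"  (len 16)
k=11  "11111111111111111"  (len 17)
k=12  "1111111111111111111"  (len 19)
k=13  "11111111111111111111"  (len 20)
k=14  "1111111111111111111111"  (len 22)
k=15  "11111111111111111111111"  (len 23)
k=16  "1111111111111111111111111"  (len 25)
k=17  "11111111111111111111111111"  (len 26)
k=18  "1111111111111111111111111111"  (len 28)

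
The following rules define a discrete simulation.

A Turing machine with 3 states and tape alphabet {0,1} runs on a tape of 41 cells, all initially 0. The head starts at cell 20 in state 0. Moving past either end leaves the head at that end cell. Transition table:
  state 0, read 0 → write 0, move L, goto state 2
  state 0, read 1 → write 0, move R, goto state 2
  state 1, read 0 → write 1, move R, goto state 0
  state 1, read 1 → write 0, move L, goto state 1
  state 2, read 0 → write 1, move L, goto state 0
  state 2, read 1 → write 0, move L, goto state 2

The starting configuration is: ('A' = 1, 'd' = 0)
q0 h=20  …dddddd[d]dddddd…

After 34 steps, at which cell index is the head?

step 0: q0 h=20  …dddddd[d]dddddd…
step 1: q2 h=19  …dddddd[d]dddddd…
step 2: q0 h=18  …dddddd[d]Addddd…
step 3: q2 h=17  …dddddd[d]dAdddd…
step 4: q0 h=16  …dddddd[d]AdAddd…
step 5: q2 h=15  …dddddd[d]dAdAdd…
step 6: q0 h=14  …dddddd[d]AdAdAd…
step 7: q2 h=13  …dddddd[d]dAdAdA…
step 8: q0 h=12  …dddddd[d]AdAdAd…
step 9: q2 h=11  …dddddd[d]dAdAdA…
step 10: q0 h=10  …dddddd[d]AdAdAd…
step 11: q2 h= 9  …dddddd[d]dAdAdA…
step 12: q0 h= 8  …dddddd[d]AdAdAd…
step 13: q2 h= 7  …dddddd[d]dAdAdA…
step 14: q0 h= 6  |dddddd[d]AdAdAd…
step 15: q2 h= 5  |ddddd[d]dAdAdA…
step 16: q0 h= 4  |dddd[d]AdAdAd…
step 17: q2 h= 3  |ddd[d]dAdAdA…
step 18: q0 h= 2  |dd[d]AdAdAd…
step 19: q2 h= 1  |d[d]dAdAdA…
step 20: q0 h= 0  |[d]AdAdAd…
step 21: q2 h= 0  |[d]AdAdAd…
step 22: q0 h= 0  |[A]AdAdAd…
step 23: q2 h= 1  |d[A]dAdAdA…
step 24: q2 h= 0  |[d]ddAdAd…
step 25: q0 h= 0  |[A]ddAdAd…
step 26: q2 h= 1  |d[d]dAdAdA…
step 27: q0 h= 0  |[d]AdAdAd…
step 28: q2 h= 0  |[d]AdAdAd…
step 29: q0 h= 0  |[A]AdAdAd…
step 30: q2 h= 1  |d[A]dAdAdA…
step 31: q2 h= 0  |[d]ddAdAd…
step 32: q0 h= 0  |[A]ddAdAd…
step 33: q2 h= 1  |d[d]dAdAdA…
step 34: q0 h= 0  |[d]AdAdAd…

0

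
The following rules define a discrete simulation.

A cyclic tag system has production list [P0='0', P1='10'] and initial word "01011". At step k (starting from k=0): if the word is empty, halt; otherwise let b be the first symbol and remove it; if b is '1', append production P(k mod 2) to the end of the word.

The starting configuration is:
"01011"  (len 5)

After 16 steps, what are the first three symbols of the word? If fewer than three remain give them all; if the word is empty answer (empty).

0) "01011"  (len 5)
1) "1011"  (len 4)
2) "01110"  (len 5)
3) "1110"  (len 4)
4) "11010"  (len 5)
5) "10100"  (len 5)
6) "010010"  (len 6)
7) "10010"  (len 5)
8) "001010"  (len 6)
9) "01010"  (len 5)
10) "1010"  (len 4)
11) "0100"  (len 4)
12) "100"  (len 3)
13) "000"  (len 3)
14) "00"  (len 2)
15) "0"  (len 1)
16) (halted — word empty)

(empty)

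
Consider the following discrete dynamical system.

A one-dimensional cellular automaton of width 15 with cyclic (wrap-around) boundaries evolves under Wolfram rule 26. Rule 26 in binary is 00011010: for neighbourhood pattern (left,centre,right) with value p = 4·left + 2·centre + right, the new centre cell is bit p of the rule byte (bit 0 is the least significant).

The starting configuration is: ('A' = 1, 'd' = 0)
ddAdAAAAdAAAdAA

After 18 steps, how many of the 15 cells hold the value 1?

k=0  ddAdAAAAdAAAdAA
k=1  AAddAddddAdddAd
k=2  AdAAdAddAdAdAdd
k=3  ddAdddAAdddddAA
k=4  AAdAdAAdAdddAAd
k=5  AddddAdddAdAAdd
k=6  dAddAdAdAddAdAA
k=7  ddAAdddddAAddAd
k=8  dAAdAdddAAdAAdA
k=9  dAdddAdAAddAddd
k=10  AdAdAddAdAAdAdd
k=11  dddddAAddAdddAA
k=12  AdddAAdAAdAdAAd
k=13  dAdAAddAddddAdd
k=14  AddAdAAdAddAdAd
k=15  dAAddAdddAAdddd
k=16  AAdAAdAdAAdAddd
k=17  AddAddddAdddAdA
k=18  dAAdAddAdAdAddA

7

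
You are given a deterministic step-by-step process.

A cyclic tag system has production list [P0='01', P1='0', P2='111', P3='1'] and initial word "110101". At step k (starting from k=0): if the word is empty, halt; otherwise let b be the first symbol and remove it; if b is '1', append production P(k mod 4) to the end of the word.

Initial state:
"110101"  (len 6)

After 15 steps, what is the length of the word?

t=0: "110101"  (len 6)
t=1: "1010101"  (len 7)
t=2: "0101010"  (len 7)
t=3: "101010"  (len 6)
t=4: "010101"  (len 6)
t=5: "10101"  (len 5)
t=6: "01010"  (len 5)
t=7: "1010"  (len 4)
t=8: "0101"  (len 4)
t=9: "101"  (len 3)
t=10: "010"  (len 3)
t=11: "10"  (len 2)
t=12: "01"  (len 2)
t=13: "1"  (len 1)
t=14: "0"  (len 1)
t=15: (halted — word empty)

0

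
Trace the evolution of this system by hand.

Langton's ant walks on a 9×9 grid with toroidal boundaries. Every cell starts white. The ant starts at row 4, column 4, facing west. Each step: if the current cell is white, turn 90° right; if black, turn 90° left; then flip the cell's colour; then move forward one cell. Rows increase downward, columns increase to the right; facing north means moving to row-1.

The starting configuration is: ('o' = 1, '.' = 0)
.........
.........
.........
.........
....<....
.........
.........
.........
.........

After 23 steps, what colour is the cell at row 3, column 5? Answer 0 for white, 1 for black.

1

t=0: .........
.........
.........
.........
....<....
.........
.........
.........
.........
t=1: .........
.........
.........
....^....
....o....
.........
.........
.........
.........
t=2: .........
.........
.........
....o>...
....o....
.........
.........
.........
.........
t=3: .........
.........
.........
....oo...
....ov...
.........
.........
.........
.........
t=4: .........
.........
.........
....oo...
....<o...
.........
.........
.........
.........
t=5: .........
.........
.........
....oo...
.....o...
....v....
.........
.........
.........
t=6: .........
.........
.........
....oo...
.....o...
...<o....
.........
.........
.........
t=7: .........
.........
.........
....oo...
...^.o...
...oo....
.........
.........
.........
t=8: .........
.........
.........
....oo...
...o>o...
...oo....
.........
.........
.........
t=9: .........
.........
.........
....oo...
...ooo...
...ov....
.........
.........
.........
t=10: .........
.........
.........
....oo...
...ooo...
...o.>...
.........
.........
.........
t=11: .........
.........
.........
....oo...
...ooo...
...o.o...
.....v...
.........
.........
t=12: .........
.........
.........
....oo...
...ooo...
...o.o...
....<o...
.........
.........
t=13: .........
.........
.........
....oo...
...ooo...
...o^o...
....oo...
.........
.........
t=14: .........
.........
.........
....oo...
...ooo...
...oo>...
....oo...
.........
.........
t=15: .........
.........
.........
....oo...
...oo^...
...oo....
....oo...
.........
.........
t=16: .........
.........
.........
....oo...
...o<....
...oo....
....oo...
.........
.........
t=17: .........
.........
.........
....oo...
...o.....
...ov....
....oo...
.........
.........
t=18: .........
.........
.........
....oo...
...o.....
...o.>...
....oo...
.........
.........
t=19: .........
.........
.........
....oo...
...o.....
...o.o...
....ov...
.........
.........
t=20: .........
.........
.........
....oo...
...o.....
...o.o...
....o.>..
.........
.........
t=21: .........
.........
.........
....oo...
...o.....
...o.o...
....o.o..
......v..
.........
t=22: .........
.........
.........
....oo...
...o.....
...o.o...
....o.o..
.....<o..
.........
t=23: .........
.........
.........
....oo...
...o.....
...o.o...
....o^o..
.....oo..
.........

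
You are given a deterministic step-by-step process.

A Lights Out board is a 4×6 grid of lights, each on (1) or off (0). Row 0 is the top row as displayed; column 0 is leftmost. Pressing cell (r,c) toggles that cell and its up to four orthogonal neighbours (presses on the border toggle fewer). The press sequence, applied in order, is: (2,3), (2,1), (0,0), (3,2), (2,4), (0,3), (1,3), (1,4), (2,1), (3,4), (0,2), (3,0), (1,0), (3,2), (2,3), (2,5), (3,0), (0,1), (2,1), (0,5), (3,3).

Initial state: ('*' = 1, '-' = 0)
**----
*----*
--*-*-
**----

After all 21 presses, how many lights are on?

14

[0] **----
*----*
--*-*-
**----
[1] **----
*--*-*
---*--
**-*--
[2] **----
**-*-*
****--
*--*--
[3] ------
-*-*-*
****--
*--*--
[4] ------
-*-*-*
**-*--
***---
[5] ------
-*-***
**--**
***-*-
[6] --***-
-*--**
**--**
***-*-
[7] --*-*-
-***-*
**-***
***-*-
[8] --*---
-**-*-
**-*-*
***-*-
[9] --*---
--*-*-
--**-*
*-*-*-
[10] --*---
--*-*-
--****
*-**-*
[11] -*-*--
----*-
--****
*-**-*
[12] -*-*--
----*-
*-****
-***-*
[13] **-*--
**--*-
--****
-***-*
[14] **-*--
**--*-
---***
-----*
[15] **-*--
**-**-
--*--*
---*-*
[16] **-*--
**-***
--*-*-
---*--
[17] **-*--
**-***
*-*-*-
**-*--
[18] --**--
*--***
*-*-*-
**-*--
[19] --**--
**-***
-*--*-
*--*--
[20] --****
**-**-
-*--*-
*--*--
[21] --****
**-**-
-*-**-
*-*-*-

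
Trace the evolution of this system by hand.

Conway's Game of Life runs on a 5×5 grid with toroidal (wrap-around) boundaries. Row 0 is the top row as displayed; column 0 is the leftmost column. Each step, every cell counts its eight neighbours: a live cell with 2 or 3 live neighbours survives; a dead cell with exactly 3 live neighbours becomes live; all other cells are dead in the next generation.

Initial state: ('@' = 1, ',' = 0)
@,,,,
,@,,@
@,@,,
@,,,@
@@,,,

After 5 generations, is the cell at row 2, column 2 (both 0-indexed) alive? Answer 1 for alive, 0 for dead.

0

gen 0: @,,,,
,@,,@
@,@,,
@,,,@
@@,,,
gen 1: ,,,,@
,@,,@
,,,@,
,,,,@
,@,,,
gen 2: ,,,,,
@,,@@
@,,@@
,,,,,
@,,,,
gen 3: @,,,,
@,,@,
@,,@,
@,,,,
,,,,,
gen 4: ,,,,@
@@,,,
@@,,,
,,,,@
,,,,,
gen 5: @,,,,
,@,,@
,@,,@
@,,,,
,,,,,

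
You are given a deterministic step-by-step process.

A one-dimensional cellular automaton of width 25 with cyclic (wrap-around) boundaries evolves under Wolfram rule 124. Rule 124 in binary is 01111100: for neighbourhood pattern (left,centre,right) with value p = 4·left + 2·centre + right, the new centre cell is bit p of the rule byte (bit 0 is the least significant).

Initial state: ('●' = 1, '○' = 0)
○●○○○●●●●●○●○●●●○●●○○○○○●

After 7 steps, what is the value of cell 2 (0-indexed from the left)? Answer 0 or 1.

1

t=0: ○●○○○●●●●●○●○●●●○●●○○○○○●
t=1: ●●●○○●○○○●●●●●○●●●●●○○○○●
t=2: ○○●●○●●○○●○○○●●●○○○●●○○○●
t=3: ●○●●●●●●○●●○○●○●●○○●●●○○●
t=4: ●●●○○○○●●●●●○●●●●●○●○●●○●
t=5: ○○●●○○○●○○○●●●○○○●●●●●●●●
t=6: ●○●●●○○●●○○●○●●○○●○○○○○○●
t=7: ●●●○●●○●●●○●●●●●○●●○○○○○●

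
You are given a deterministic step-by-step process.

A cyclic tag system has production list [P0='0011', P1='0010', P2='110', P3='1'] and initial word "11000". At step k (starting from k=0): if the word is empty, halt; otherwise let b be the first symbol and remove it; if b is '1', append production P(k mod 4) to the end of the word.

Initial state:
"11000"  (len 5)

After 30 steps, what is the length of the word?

19

0) "11000"  (len 5)
1) "10000011"  (len 8)
2) "00000110010"  (len 11)
3) "0000110010"  (len 10)
4) "000110010"  (len 9)
5) "00110010"  (len 8)
6) "0110010"  (len 7)
7) "110010"  (len 6)
8) "100101"  (len 6)
9) "001010011"  (len 9)
10) "01010011"  (len 8)
11) "1010011"  (len 7)
12) "0100111"  (len 7)
13) "100111"  (len 6)
14) "001110010"  (len 9)
15) "01110010"  (len 8)
16) "1110010"  (len 7)
17) "1100100011"  (len 10)
18) "1001000110010"  (len 13)
19) "001000110010110"  (len 15)
20) "01000110010110"  (len 14)
21) "1000110010110"  (len 13)
22) "0001100101100010"  (len 16)
23) "001100101100010"  (len 15)
24) "01100101100010"  (len 14)
25) "1100101100010"  (len 13)
26) "1001011000100010"  (len 16)
27) "001011000100010110"  (len 18)
28) "01011000100010110"  (len 17)
29) "1011000100010110"  (len 16)
30) "0110001000101100010"  (len 19)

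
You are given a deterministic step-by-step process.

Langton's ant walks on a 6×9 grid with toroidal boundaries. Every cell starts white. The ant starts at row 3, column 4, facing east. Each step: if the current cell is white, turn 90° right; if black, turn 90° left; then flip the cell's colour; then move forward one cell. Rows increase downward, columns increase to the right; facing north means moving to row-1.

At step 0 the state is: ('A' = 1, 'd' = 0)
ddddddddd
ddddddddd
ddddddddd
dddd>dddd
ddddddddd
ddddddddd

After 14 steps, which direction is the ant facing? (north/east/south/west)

west

gen 0: ddddddddd
ddddddddd
ddddddddd
dddd>dddd
ddddddddd
ddddddddd
gen 1: ddddddddd
ddddddddd
ddddddddd
ddddAdddd
ddddvdddd
ddddddddd
gen 2: ddddddddd
ddddddddd
ddddddddd
ddddAdddd
ddd<Adddd
ddddddddd
gen 3: ddddddddd
ddddddddd
ddddddddd
ddd^Adddd
dddAAdddd
ddddddddd
gen 4: ddddddddd
ddddddddd
ddddddddd
dddA>dddd
dddAAdddd
ddddddddd
gen 5: ddddddddd
ddddddddd
dddd^dddd
dddAddddd
dddAAdddd
ddddddddd
gen 6: ddddddddd
ddddddddd
ddddA>ddd
dddAddddd
dddAAdddd
ddddddddd
gen 7: ddddddddd
ddddddddd
ddddAAddd
dddAdvddd
dddAAdddd
ddddddddd
gen 8: ddddddddd
ddddddddd
ddddAAddd
dddA<Addd
dddAAdddd
ddddddddd
gen 9: ddddddddd
ddddddddd
dddd^Addd
dddAAAddd
dddAAdddd
ddddddddd
gen 10: ddddddddd
ddddddddd
ddd<dAddd
dddAAAddd
dddAAdddd
ddddddddd
gen 11: ddddddddd
ddd^ddddd
dddAdAddd
dddAAAddd
dddAAdddd
ddddddddd
gen 12: ddddddddd
dddA>dddd
dddAdAddd
dddAAAddd
dddAAdddd
ddddddddd
gen 13: ddddddddd
dddAAdddd
dddAvAddd
dddAAAddd
dddAAdddd
ddddddddd
gen 14: ddddddddd
dddAAdddd
ddd<AAddd
dddAAAddd
dddAAdddd
ddddddddd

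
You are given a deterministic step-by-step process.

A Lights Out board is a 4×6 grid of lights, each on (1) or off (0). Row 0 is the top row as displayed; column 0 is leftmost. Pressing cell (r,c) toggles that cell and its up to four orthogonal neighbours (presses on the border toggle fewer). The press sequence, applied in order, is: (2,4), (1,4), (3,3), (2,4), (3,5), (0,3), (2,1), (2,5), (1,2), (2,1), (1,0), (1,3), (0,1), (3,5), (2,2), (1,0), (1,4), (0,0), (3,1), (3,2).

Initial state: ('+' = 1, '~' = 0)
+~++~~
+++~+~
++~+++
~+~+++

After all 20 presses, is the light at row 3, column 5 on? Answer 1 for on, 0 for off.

k=0  +~++~~
+++~+~
++~+++
~+~+++
k=1  +~++~~
+++~~~
++~~~~
~+~+~+
k=2  +~+++~
++++++
++~~+~
~+~+~+
k=3  +~+++~
++++++
++~++~
~++~++
k=4  +~+++~
++++~+
++~~~+
~++~~+
k=5  +~+++~
++++~+
++~~~~
~++~+~
k=6  +~~~~~
+++~~+
++~~~~
~++~+~
k=7  +~~~~~
+~+~~+
~~+~~~
~~+~+~
k=8  +~~~~~
+~+~~~
~~+~++
~~+~++
k=9  +~+~~~
++~+~~
~~~~++
~~+~++
k=10  +~+~~~
+~~+~~
+++~++
~++~++
k=11  ~~+~~~
~+~+~~
~++~++
~++~++
k=12  ~~++~~
~++~+~
~+++++
~++~++
k=13  ++~+~~
~~+~+~
~+++++
~++~++
k=14  ++~+~~
~~+~+~
~++++~
~++~~~
k=15  ++~+~~
~~~~+~
~~~~+~
~+~~~~
k=16  ~+~+~~
++~~+~
+~~~+~
~+~~~~
k=17  ~+~++~
++~+~+
+~~~~~
~+~~~~
k=18  +~~++~
~+~+~+
+~~~~~
~+~~~~
k=19  +~~++~
~+~+~+
++~~~~
+~+~~~
k=20  +~~++~
~+~+~+
+++~~~
++~+~~

0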